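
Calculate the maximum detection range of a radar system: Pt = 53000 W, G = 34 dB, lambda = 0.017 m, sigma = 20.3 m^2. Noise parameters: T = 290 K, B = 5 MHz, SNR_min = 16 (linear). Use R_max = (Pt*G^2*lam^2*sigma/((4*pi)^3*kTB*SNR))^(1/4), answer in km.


G_lin = 10^(34/10) = 2511.886432
R^4 = 53000 * 2511.886432^2 * 0.017^2 * 20.3 / ((4*pi)^3 * 1.38e-23 * 290 * 5000000.0 * 16)
R^4 = 3.08797e18 m^4
R_max = (3.08797e18)^(1/4) = 41919.7 m = 41.9 km

41.9 km


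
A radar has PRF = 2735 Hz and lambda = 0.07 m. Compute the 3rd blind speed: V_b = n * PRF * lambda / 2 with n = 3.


V_blind = 3 * 2735 * 0.07 / 2 = 287.2 m/s

287.2 m/s


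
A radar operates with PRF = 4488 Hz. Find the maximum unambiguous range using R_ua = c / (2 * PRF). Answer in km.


R_ua = 3e8 / (2 * 4488) = 33422.5 m = 33.4 km

33.4 km


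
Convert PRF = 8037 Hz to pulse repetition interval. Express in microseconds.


PRI = 1/8037 = 0.0001244245 s = 124.4 us

124.4 us


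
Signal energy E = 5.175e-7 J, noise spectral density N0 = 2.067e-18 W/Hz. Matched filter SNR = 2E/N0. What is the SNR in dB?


SNR_lin = 2 * 5.175e-7 / 2.067e-18 = 5.007e11
SNR_dB = 10*log10(5.007e11) = 117.0 dB

117.0 dB


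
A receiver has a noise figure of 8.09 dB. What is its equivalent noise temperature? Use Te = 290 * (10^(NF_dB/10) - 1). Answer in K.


NF_lin = 10^(8.09/10) = 6.441693
Te = 290 * (6.441693 - 1) = 1578.1 K

1578.1 K


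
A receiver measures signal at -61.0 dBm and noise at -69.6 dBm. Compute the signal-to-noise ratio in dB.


SNR = -61.0 - (-69.6) = 8.6 dB

8.6 dB


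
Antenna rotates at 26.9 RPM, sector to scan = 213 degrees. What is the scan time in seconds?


t = 213 / (26.9 * 360) * 60 = 1.32 s

1.32 s


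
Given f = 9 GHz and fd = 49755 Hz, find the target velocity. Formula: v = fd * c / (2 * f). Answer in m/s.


v = 49755 * 3e8 / (2 * 9000000000.0) = 829.3 m/s

829.3 m/s


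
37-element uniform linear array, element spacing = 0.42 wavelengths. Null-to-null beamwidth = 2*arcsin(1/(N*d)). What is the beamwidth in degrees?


1/(N*d) = 1/(37*0.42) = 0.06435
BW = 2*arcsin(0.06435) = 7.4 degrees

7.4 degrees


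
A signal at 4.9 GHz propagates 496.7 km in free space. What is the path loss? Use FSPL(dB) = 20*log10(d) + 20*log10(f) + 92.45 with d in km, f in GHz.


20*log10(496.7) = 53.92
20*log10(4.9) = 13.8
FSPL = 160.2 dB

160.2 dB


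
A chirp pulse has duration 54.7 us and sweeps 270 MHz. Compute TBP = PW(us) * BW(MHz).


TBP = 54.7 * 270 = 14769.0

14769.0


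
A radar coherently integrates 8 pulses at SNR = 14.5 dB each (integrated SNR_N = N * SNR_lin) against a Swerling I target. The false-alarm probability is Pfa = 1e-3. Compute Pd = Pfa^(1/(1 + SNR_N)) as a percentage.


SNR_lin = 10^(14.5/10) = 28.18383
SNR_N = 8 * 28.18383 = 225.47064
1/(1 + SNR_N) = 1/226.47064 = 0.0044156
Pd = (1e-3)^0.0044156 = 0.96996
Pd = 97.0%

97.0%


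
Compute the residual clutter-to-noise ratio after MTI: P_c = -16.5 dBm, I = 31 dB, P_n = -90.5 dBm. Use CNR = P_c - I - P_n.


CNR = -16.5 - 31 - (-90.5) = 43.0 dB

43.0 dB


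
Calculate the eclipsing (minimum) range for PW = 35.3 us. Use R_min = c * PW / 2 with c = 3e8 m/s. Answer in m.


R_min = 3e8 * 35.3e-6 / 2 = 5295.0 m

5295.0 m


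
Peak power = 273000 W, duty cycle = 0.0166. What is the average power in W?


P_avg = 273000 * 0.0166 = 4531.8 W

4531.8 W


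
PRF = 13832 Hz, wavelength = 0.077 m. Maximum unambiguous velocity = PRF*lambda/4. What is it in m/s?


V_ua = 13832 * 0.077 / 4 = 266.3 m/s

266.3 m/s


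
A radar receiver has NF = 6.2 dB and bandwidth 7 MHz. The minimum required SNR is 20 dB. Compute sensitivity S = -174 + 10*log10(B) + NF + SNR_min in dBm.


10*log10(7000000.0) = 68.45
S = -174 + 68.45 + 6.2 + 20 = -79.3 dBm

-79.3 dBm


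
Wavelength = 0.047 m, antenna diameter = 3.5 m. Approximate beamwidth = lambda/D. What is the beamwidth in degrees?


BW_rad = 0.047 / 3.5 = 0.013429
BW_deg = 0.77 degrees

0.77 degrees


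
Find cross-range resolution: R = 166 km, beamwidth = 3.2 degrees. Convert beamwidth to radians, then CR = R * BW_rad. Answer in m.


BW_rad = 0.055850536
CR = 166000 * 0.055850536 = 9271.2 m

9271.2 m


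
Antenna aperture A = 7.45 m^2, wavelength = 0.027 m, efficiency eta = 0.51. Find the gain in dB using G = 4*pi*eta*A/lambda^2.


G_linear = 4*pi*0.51*7.45/0.027^2 = 65495.1
G_dB = 10*log10(65495.1) = 48.2 dB

48.2 dB


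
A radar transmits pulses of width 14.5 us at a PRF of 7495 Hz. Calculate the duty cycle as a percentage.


DC = 14.5e-6 * 7495 * 100 = 10.87%

10.87%


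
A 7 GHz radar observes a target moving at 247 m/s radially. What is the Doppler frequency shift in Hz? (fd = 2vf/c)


fd = 2 * 247 * 7000000000.0 / 3e8 = 11526.7 Hz

11526.7 Hz


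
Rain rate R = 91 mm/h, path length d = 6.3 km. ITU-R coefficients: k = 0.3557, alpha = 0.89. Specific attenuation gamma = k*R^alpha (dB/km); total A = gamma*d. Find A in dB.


gamma = 0.3557 * 91^0.89 = 19.707462 dB/km
A = 19.707462 * 6.3 = 124.16 dB

124.16 dB


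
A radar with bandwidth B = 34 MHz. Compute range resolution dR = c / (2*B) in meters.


dR = 3e8 / (2 * 34000000.0) = 4.41 m

4.41 m


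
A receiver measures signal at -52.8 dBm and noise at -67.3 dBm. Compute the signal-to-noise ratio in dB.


SNR = -52.8 - (-67.3) = 14.5 dB

14.5 dB


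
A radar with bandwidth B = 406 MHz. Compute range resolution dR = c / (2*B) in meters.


dR = 3e8 / (2 * 406000000.0) = 0.37 m

0.37 m


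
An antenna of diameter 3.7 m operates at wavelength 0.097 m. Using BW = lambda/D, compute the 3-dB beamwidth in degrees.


BW_rad = 0.097 / 3.7 = 0.026216
BW_deg = 1.5 degrees

1.5 degrees


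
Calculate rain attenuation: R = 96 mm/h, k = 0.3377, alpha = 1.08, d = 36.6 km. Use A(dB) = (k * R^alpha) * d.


gamma = 0.3377 * 96^1.08 = 46.707217 dB/km
A = 46.707217 * 36.6 = 1709.48 dB

1709.48 dB


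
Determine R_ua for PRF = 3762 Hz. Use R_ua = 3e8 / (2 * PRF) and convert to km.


R_ua = 3e8 / (2 * 3762) = 39872.4 m = 39.9 km

39.9 km


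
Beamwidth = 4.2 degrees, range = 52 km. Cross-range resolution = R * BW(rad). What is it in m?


BW_rad = 0.073303829
CR = 52000 * 0.073303829 = 3811.8 m

3811.8 m


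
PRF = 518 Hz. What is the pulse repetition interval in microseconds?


PRI = 1/518 = 0.0019305019 s = 1930.5 us

1930.5 us


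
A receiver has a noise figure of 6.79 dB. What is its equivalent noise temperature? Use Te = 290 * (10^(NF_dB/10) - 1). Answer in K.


NF_lin = 10^(6.79/10) = 4.775293
Te = 290 * (4.775293 - 1) = 1094.8 K

1094.8 K


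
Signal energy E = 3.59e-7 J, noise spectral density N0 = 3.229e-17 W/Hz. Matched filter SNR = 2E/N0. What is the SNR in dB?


SNR_lin = 2 * 3.59e-7 / 3.229e-17 = 2.224e10
SNR_dB = 10*log10(2.224e10) = 103.5 dB

103.5 dB


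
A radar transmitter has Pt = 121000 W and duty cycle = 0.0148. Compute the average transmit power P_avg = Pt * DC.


P_avg = 121000 * 0.0148 = 1790.8 W

1790.8 W


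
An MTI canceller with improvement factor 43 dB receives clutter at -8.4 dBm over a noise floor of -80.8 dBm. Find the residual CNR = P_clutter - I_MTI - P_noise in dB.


CNR = -8.4 - 43 - (-80.8) = 29.4 dB

29.4 dB


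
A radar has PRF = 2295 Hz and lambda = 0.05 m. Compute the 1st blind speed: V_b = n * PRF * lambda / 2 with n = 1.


V_blind = 1 * 2295 * 0.05 / 2 = 57.4 m/s

57.4 m/s


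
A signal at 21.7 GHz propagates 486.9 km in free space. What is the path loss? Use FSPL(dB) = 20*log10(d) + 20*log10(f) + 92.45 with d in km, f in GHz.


20*log10(486.9) = 53.75
20*log10(21.7) = 26.73
FSPL = 172.9 dB

172.9 dB


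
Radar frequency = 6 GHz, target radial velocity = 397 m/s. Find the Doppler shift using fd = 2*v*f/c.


fd = 2 * 397 * 6000000000.0 / 3e8 = 15880.0 Hz

15880.0 Hz


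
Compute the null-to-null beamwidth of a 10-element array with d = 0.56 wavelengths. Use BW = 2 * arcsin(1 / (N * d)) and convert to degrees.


1/(N*d) = 1/(10*0.56) = 0.178571
BW = 2*arcsin(0.178571) = 20.6 degrees

20.6 degrees


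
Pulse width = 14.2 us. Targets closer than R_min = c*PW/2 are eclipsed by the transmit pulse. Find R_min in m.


R_min = 3e8 * 14.2e-6 / 2 = 2130.0 m

2130.0 m


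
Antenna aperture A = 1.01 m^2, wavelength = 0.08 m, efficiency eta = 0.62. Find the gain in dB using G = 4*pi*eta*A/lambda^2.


G_linear = 4*pi*0.62*1.01/0.08^2 = 1229.54
G_dB = 10*log10(1229.54) = 30.9 dB

30.9 dB


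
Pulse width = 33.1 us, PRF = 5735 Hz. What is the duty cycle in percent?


DC = 33.1e-6 * 5735 * 100 = 18.98%

18.98%


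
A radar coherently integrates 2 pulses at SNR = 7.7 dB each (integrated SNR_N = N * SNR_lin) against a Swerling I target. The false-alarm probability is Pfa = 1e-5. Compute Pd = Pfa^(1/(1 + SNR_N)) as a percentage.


SNR_lin = 10^(7.7/10) = 5.88844
SNR_N = 2 * 5.88844 = 11.77688
1/(1 + SNR_N) = 1/12.77688 = 0.0782664
Pd = (1e-5)^0.0782664 = 0.40613
Pd = 40.6%

40.6%


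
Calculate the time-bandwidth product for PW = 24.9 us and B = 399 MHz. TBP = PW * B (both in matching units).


TBP = 24.9 * 399 = 9935.1

9935.1


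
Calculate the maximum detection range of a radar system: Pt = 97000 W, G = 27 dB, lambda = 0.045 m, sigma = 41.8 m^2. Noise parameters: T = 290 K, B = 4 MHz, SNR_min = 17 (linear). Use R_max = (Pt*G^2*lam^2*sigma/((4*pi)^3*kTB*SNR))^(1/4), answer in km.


G_lin = 10^(27/10) = 501.187234
R^4 = 97000 * 501.187234^2 * 0.045^2 * 41.8 / ((4*pi)^3 * 1.38e-23 * 290 * 4000000.0 * 17)
R^4 = 3.81907e18 m^4
R_max = (3.81907e18)^(1/4) = 44206.8 m = 44.2 km

44.2 km


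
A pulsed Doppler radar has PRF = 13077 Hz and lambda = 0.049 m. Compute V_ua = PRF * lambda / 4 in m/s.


V_ua = 13077 * 0.049 / 4 = 160.2 m/s

160.2 m/s


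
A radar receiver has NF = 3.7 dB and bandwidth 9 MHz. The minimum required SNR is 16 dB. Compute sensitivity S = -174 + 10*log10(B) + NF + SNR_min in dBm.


10*log10(9000000.0) = 69.54
S = -174 + 69.54 + 3.7 + 16 = -84.8 dBm

-84.8 dBm


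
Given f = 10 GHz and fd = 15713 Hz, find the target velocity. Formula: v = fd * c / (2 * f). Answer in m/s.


v = 15713 * 3e8 / (2 * 10000000000.0) = 235.7 m/s

235.7 m/s


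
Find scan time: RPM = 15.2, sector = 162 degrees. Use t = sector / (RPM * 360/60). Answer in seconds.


t = 162 / (15.2 * 360) * 60 = 1.78 s

1.78 s


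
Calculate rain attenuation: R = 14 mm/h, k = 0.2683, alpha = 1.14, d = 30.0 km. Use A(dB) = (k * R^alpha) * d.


gamma = 0.2683 * 14^1.14 = 5.435089 dB/km
A = 5.435089 * 30.0 = 163.05 dB

163.05 dB


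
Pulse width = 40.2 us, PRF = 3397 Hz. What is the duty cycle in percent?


DC = 40.2e-6 * 3397 * 100 = 13.66%

13.66%


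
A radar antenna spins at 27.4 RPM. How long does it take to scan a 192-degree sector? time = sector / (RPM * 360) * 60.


t = 192 / (27.4 * 360) * 60 = 1.17 s

1.17 s


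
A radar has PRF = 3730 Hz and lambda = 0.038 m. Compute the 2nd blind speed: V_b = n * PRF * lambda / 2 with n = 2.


V_blind = 2 * 3730 * 0.038 / 2 = 141.7 m/s

141.7 m/s


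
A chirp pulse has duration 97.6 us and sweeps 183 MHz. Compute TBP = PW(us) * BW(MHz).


TBP = 97.6 * 183 = 17860.8

17860.8


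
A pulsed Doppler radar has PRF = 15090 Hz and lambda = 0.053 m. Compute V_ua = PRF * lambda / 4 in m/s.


V_ua = 15090 * 0.053 / 4 = 199.9 m/s

199.9 m/s


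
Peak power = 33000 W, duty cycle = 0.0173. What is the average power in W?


P_avg = 33000 * 0.0173 = 570.9 W

570.9 W


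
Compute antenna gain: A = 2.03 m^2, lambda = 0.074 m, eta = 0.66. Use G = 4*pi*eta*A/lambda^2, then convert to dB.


G_linear = 4*pi*0.66*2.03/0.074^2 = 3074.58
G_dB = 10*log10(3074.58) = 34.9 dB

34.9 dB


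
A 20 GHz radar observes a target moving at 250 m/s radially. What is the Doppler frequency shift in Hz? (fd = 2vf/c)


fd = 2 * 250 * 20000000000.0 / 3e8 = 33333.3 Hz

33333.3 Hz


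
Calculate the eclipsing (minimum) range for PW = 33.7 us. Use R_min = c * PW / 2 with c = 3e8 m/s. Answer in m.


R_min = 3e8 * 33.7e-6 / 2 = 5055.0 m

5055.0 m


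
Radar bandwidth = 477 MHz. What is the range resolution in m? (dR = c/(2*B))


dR = 3e8 / (2 * 477000000.0) = 0.31 m

0.31 m


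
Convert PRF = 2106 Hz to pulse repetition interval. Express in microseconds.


PRI = 1/2106 = 0.0004748338 s = 474.8 us

474.8 us


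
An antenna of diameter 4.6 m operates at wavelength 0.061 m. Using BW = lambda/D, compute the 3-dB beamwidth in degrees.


BW_rad = 0.061 / 4.6 = 0.013261
BW_deg = 0.76 degrees

0.76 degrees


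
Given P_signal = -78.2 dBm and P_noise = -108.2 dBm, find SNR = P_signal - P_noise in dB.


SNR = -78.2 - (-108.2) = 30.0 dB

30.0 dB


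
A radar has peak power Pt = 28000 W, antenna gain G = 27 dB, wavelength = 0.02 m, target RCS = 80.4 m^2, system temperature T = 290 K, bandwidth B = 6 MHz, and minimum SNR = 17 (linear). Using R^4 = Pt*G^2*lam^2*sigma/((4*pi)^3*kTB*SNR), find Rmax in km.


G_lin = 10^(27/10) = 501.187234
R^4 = 28000 * 501.187234^2 * 0.02^2 * 80.4 / ((4*pi)^3 * 1.38e-23 * 290 * 6000000.0 * 17)
R^4 = 2.79233e17 m^4
R_max = (2.79233e17)^(1/4) = 22987.5 m = 23.0 km

23.0 km


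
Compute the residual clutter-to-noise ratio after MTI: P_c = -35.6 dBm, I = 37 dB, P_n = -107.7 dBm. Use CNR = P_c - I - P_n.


CNR = -35.6 - 37 - (-107.7) = 35.1 dB

35.1 dB


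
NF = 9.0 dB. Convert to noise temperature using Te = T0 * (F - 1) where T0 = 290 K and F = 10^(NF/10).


NF_lin = 10^(9.0/10) = 7.943282
Te = 290 * (7.943282 - 1) = 2013.6 K

2013.6 K


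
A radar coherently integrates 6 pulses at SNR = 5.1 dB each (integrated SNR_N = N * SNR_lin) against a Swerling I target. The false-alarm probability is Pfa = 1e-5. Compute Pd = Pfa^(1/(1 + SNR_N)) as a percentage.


SNR_lin = 10^(5.1/10) = 3.23594
SNR_N = 6 * 3.23594 = 19.41564
1/(1 + SNR_N) = 1/20.41564 = 0.0489821
Pd = (1e-5)^0.0489821 = 0.56897
Pd = 56.9%

56.9%


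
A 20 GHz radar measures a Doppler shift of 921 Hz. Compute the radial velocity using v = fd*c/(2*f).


v = 921 * 3e8 / (2 * 20000000000.0) = 6.9 m/s

6.9 m/s


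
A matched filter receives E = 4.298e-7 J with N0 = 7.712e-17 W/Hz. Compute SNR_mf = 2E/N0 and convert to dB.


SNR_lin = 2 * 4.298e-7 / 7.712e-17 = 1.115e10
SNR_dB = 10*log10(1.115e10) = 100.5 dB

100.5 dB


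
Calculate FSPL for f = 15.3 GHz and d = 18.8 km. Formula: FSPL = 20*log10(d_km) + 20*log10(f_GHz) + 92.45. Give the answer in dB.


20*log10(18.8) = 25.48
20*log10(15.3) = 23.69
FSPL = 141.6 dB

141.6 dB


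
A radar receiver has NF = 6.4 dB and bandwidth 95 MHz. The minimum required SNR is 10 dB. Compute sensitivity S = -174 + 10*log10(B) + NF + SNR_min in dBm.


10*log10(95000000.0) = 79.78
S = -174 + 79.78 + 6.4 + 10 = -77.8 dBm

-77.8 dBm


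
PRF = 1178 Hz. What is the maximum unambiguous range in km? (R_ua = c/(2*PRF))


R_ua = 3e8 / (2 * 1178) = 127334.5 m = 127.3 km

127.3 km


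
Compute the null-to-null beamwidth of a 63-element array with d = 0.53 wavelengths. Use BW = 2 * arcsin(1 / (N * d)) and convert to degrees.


1/(N*d) = 1/(63*0.53) = 0.029949
BW = 2*arcsin(0.029949) = 3.4 degrees

3.4 degrees


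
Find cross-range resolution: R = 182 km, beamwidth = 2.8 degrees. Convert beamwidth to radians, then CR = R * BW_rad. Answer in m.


BW_rad = 0.048869219
CR = 182000 * 0.048869219 = 8894.2 m

8894.2 m


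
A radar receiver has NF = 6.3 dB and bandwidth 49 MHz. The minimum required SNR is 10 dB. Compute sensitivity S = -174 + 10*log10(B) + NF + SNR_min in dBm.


10*log10(49000000.0) = 76.9
S = -174 + 76.9 + 6.3 + 10 = -80.8 dBm

-80.8 dBm


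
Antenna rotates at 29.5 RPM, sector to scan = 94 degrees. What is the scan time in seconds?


t = 94 / (29.5 * 360) * 60 = 0.53 s

0.53 s


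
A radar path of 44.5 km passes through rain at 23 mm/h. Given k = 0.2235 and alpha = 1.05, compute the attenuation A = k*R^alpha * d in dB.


gamma = 0.2235 * 23^1.05 = 6.013008 dB/km
A = 6.013008 * 44.5 = 267.58 dB

267.58 dB


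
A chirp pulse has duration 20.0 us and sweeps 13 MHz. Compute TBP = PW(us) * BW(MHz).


TBP = 20.0 * 13 = 260.0

260.0


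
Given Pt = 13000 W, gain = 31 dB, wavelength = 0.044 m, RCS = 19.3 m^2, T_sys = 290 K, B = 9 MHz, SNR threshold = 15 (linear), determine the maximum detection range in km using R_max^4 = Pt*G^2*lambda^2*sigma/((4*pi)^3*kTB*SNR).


G_lin = 10^(31/10) = 1258.925412
R^4 = 13000 * 1258.925412^2 * 0.044^2 * 19.3 / ((4*pi)^3 * 1.38e-23 * 290 * 9000000.0 * 15)
R^4 = 7.18068e17 m^4
R_max = (7.18068e17)^(1/4) = 29109.9 m = 29.1 km

29.1 km


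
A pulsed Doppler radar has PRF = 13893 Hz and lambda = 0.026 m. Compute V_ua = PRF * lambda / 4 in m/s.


V_ua = 13893 * 0.026 / 4 = 90.3 m/s

90.3 m/s


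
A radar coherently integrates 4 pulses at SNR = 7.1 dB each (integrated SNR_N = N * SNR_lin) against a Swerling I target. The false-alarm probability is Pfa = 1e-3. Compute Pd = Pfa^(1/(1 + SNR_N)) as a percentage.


SNR_lin = 10^(7.1/10) = 5.12861
SNR_N = 4 * 5.12861 = 20.51444
1/(1 + SNR_N) = 1/21.51444 = 0.0464804
Pd = (1e-3)^0.0464804 = 0.72537
Pd = 72.5%

72.5%


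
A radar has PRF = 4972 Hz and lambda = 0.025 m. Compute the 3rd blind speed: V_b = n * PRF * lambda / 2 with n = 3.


V_blind = 3 * 4972 * 0.025 / 2 = 186.5 m/s

186.5 m/s


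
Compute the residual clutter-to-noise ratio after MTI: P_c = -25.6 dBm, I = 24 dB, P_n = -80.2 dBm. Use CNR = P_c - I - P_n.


CNR = -25.6 - 24 - (-80.2) = 30.6 dB

30.6 dB


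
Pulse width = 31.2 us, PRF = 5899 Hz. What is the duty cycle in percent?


DC = 31.2e-6 * 5899 * 100 = 18.4%

18.4%


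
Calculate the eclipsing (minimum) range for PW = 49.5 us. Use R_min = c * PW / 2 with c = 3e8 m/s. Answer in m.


R_min = 3e8 * 49.5e-6 / 2 = 7425.0 m

7425.0 m


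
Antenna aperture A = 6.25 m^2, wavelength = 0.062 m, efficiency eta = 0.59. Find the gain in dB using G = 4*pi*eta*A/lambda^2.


G_linear = 4*pi*0.59*6.25/0.062^2 = 12054.76
G_dB = 10*log10(12054.76) = 40.8 dB

40.8 dB


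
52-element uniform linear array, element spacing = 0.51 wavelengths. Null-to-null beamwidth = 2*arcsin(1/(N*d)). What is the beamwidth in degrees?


1/(N*d) = 1/(52*0.51) = 0.037707
BW = 2*arcsin(0.037707) = 4.3 degrees

4.3 degrees


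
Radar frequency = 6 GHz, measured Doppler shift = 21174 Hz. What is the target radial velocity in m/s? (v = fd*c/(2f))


v = 21174 * 3e8 / (2 * 6000000000.0) = 529.4 m/s

529.4 m/s


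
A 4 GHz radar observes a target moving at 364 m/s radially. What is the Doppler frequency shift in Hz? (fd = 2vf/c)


fd = 2 * 364 * 4000000000.0 / 3e8 = 9706.7 Hz

9706.7 Hz


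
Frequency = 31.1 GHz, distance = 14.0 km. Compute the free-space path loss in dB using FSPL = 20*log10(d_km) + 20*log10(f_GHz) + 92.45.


20*log10(14.0) = 22.92
20*log10(31.1) = 29.86
FSPL = 145.2 dB

145.2 dB


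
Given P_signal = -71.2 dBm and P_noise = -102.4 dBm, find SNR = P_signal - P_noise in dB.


SNR = -71.2 - (-102.4) = 31.2 dB

31.2 dB


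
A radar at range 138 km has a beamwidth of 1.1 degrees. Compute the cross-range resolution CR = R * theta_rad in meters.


BW_rad = 0.019198622
CR = 138000 * 0.019198622 = 2649.4 m

2649.4 m


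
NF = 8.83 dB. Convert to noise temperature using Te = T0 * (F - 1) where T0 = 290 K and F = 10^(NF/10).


NF_lin = 10^(8.83/10) = 7.638358
Te = 290 * (7.638358 - 1) = 1925.1 K

1925.1 K


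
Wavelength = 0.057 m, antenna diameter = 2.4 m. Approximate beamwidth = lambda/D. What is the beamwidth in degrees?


BW_rad = 0.057 / 2.4 = 0.02375
BW_deg = 1.36 degrees

1.36 degrees


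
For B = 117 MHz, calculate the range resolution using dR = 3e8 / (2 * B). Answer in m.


dR = 3e8 / (2 * 117000000.0) = 1.28 m

1.28 m


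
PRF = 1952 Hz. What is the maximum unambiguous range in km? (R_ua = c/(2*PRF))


R_ua = 3e8 / (2 * 1952) = 76844.3 m = 76.8 km

76.8 km


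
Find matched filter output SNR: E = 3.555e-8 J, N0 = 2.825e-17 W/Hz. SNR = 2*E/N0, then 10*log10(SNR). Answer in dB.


SNR_lin = 2 * 3.555e-8 / 2.825e-17 = 2.517e9
SNR_dB = 10*log10(2.517e9) = 94.0 dB

94.0 dB


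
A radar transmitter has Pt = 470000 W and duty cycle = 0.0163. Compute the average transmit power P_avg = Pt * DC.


P_avg = 470000 * 0.0163 = 7661.0 W

7661.0 W


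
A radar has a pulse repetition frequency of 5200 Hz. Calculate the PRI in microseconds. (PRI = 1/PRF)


PRI = 1/5200 = 0.0001923077 s = 192.3 us

192.3 us


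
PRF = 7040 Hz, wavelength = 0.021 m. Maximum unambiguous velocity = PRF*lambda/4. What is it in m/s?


V_ua = 7040 * 0.021 / 4 = 37.0 m/s

37.0 m/s


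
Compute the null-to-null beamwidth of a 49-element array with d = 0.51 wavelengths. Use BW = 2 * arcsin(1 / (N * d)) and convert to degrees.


1/(N*d) = 1/(49*0.51) = 0.040016
BW = 2*arcsin(0.040016) = 4.6 degrees

4.6 degrees


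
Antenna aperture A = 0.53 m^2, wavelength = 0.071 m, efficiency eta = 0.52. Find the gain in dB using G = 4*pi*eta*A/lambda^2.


G_linear = 4*pi*0.52*0.53/0.071^2 = 687.02
G_dB = 10*log10(687.02) = 28.4 dB

28.4 dB


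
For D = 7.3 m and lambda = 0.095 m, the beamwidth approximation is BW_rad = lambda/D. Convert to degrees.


BW_rad = 0.095 / 7.3 = 0.013014
BW_deg = 0.75 degrees

0.75 degrees


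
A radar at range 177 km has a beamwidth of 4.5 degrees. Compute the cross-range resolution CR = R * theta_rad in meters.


BW_rad = 0.078539816
CR = 177000 * 0.078539816 = 13901.5 m

13901.5 m


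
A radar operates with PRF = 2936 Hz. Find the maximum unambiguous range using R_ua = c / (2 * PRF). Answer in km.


R_ua = 3e8 / (2 * 2936) = 51089.9 m = 51.1 km

51.1 km


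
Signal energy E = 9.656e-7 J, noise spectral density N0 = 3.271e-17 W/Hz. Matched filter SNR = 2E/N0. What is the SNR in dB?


SNR_lin = 2 * 9.656e-7 / 3.271e-17 = 5.904e10
SNR_dB = 10*log10(5.904e10) = 107.7 dB

107.7 dB


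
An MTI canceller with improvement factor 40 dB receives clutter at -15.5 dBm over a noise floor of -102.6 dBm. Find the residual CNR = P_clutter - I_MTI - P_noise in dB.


CNR = -15.5 - 40 - (-102.6) = 47.1 dB

47.1 dB


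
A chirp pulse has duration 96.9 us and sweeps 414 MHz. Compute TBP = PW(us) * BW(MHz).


TBP = 96.9 * 414 = 40116.6

40116.6


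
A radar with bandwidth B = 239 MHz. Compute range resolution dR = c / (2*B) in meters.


dR = 3e8 / (2 * 239000000.0) = 0.63 m

0.63 m


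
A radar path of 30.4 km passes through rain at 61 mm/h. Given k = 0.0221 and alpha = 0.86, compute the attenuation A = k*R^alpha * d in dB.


gamma = 0.0221 * 61^0.86 = 0.758186 dB/km
A = 0.758186 * 30.4 = 23.05 dB

23.05 dB


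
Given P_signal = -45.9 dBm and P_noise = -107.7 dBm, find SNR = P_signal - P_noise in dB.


SNR = -45.9 - (-107.7) = 61.8 dB

61.8 dB


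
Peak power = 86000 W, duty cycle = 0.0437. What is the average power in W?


P_avg = 86000 * 0.0437 = 3758.2 W

3758.2 W


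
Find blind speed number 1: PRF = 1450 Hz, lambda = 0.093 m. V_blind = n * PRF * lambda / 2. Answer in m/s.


V_blind = 1 * 1450 * 0.093 / 2 = 67.4 m/s

67.4 m/s


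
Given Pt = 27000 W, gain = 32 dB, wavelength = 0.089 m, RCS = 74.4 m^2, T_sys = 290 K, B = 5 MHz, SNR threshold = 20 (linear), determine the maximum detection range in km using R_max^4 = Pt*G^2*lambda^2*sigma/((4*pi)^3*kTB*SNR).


G_lin = 10^(32/10) = 1584.893192
R^4 = 27000 * 1584.893192^2 * 0.089^2 * 74.4 / ((4*pi)^3 * 1.38e-23 * 290 * 5000000.0 * 20)
R^4 = 5.0328e19 m^4
R_max = (5.0328e19)^(1/4) = 84227.2 m = 84.2 km

84.2 km


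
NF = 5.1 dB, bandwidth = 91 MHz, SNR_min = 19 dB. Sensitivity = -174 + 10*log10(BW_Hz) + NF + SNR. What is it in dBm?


10*log10(91000000.0) = 79.59
S = -174 + 79.59 + 5.1 + 19 = -70.3 dBm

-70.3 dBm


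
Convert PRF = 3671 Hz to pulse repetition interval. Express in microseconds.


PRI = 1/3671 = 0.0002724053 s = 272.4 us

272.4 us


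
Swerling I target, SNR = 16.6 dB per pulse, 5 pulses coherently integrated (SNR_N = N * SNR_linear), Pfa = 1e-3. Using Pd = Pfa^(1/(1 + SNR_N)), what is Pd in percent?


SNR_lin = 10^(16.6/10) = 45.70882
SNR_N = 5 * 45.70882 = 228.5441
1/(1 + SNR_N) = 1/229.5441 = 0.0043565
Pd = (1e-3)^0.0043565 = 0.97035
Pd = 97.0%

97.0%


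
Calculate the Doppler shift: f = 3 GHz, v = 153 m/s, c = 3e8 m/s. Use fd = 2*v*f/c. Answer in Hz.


fd = 2 * 153 * 3000000000.0 / 3e8 = 3060.0 Hz

3060.0 Hz


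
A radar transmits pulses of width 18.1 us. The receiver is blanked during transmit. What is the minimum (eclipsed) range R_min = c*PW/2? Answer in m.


R_min = 3e8 * 18.1e-6 / 2 = 2715.0 m

2715.0 m


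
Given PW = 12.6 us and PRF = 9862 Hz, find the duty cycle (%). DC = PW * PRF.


DC = 12.6e-6 * 9862 * 100 = 12.43%

12.43%


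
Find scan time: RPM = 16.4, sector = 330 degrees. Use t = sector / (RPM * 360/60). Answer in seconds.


t = 330 / (16.4 * 360) * 60 = 3.35 s

3.35 s


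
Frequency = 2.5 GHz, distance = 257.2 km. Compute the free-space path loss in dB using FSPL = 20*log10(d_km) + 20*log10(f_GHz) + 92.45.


20*log10(257.2) = 48.21
20*log10(2.5) = 7.96
FSPL = 148.6 dB

148.6 dB


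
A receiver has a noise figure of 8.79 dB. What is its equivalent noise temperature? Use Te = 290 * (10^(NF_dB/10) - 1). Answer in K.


NF_lin = 10^(8.79/10) = 7.568329
Te = 290 * (7.568329 - 1) = 1904.8 K

1904.8 K


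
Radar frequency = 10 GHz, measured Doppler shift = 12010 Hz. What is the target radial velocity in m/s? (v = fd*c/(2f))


v = 12010 * 3e8 / (2 * 10000000000.0) = 180.2 m/s

180.2 m/s


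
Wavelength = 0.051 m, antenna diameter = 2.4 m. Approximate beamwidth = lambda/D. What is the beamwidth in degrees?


BW_rad = 0.051 / 2.4 = 0.02125
BW_deg = 1.22 degrees

1.22 degrees


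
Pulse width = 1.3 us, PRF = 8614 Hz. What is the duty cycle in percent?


DC = 1.3e-6 * 8614 * 100 = 1.12%

1.12%


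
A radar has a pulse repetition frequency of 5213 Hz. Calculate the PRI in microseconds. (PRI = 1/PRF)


PRI = 1/5213 = 0.0001918281 s = 191.8 us

191.8 us


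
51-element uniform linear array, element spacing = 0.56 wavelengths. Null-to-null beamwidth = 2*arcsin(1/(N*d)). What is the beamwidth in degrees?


1/(N*d) = 1/(51*0.56) = 0.035014
BW = 2*arcsin(0.035014) = 4.0 degrees

4.0 degrees


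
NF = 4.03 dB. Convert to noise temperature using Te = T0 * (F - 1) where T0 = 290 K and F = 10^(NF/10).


NF_lin = 10^(4.03/10) = 2.529298
Te = 290 * (2.529298 - 1) = 443.5 K

443.5 K


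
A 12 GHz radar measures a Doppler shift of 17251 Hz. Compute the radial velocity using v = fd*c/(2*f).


v = 17251 * 3e8 / (2 * 12000000000.0) = 215.6 m/s

215.6 m/s


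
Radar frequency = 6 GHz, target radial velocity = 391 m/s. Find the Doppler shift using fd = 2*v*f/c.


fd = 2 * 391 * 6000000000.0 / 3e8 = 15640.0 Hz

15640.0 Hz


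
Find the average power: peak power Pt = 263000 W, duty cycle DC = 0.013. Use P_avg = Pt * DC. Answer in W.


P_avg = 263000 * 0.013 = 3419.0 W

3419.0 W


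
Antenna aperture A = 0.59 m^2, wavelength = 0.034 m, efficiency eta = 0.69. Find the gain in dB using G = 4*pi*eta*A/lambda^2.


G_linear = 4*pi*0.69*0.59/0.034^2 = 4425.41
G_dB = 10*log10(4425.41) = 36.5 dB

36.5 dB


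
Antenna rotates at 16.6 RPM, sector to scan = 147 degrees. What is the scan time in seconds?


t = 147 / (16.6 * 360) * 60 = 1.48 s

1.48 s


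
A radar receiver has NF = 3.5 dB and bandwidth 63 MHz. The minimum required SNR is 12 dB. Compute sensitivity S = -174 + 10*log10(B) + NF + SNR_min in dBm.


10*log10(63000000.0) = 77.99
S = -174 + 77.99 + 3.5 + 12 = -80.5 dBm

-80.5 dBm


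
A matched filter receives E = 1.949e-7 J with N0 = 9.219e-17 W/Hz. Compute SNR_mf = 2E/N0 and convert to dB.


SNR_lin = 2 * 1.949e-7 / 9.219e-17 = 4.228e9
SNR_dB = 10*log10(4.228e9) = 96.3 dB

96.3 dB


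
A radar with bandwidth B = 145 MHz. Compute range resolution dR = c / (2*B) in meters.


dR = 3e8 / (2 * 145000000.0) = 1.03 m

1.03 m


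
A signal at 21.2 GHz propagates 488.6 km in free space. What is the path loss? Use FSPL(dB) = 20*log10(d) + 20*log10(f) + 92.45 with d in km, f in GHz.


20*log10(488.6) = 53.78
20*log10(21.2) = 26.53
FSPL = 172.8 dB

172.8 dB


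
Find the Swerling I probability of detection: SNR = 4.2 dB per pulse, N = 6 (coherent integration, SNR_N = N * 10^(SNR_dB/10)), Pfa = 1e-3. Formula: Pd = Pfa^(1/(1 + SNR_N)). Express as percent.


SNR_lin = 10^(4.2/10) = 2.63027
SNR_N = 6 * 2.63027 = 15.78162
1/(1 + SNR_N) = 1/16.78162 = 0.059589
Pd = (1e-3)^0.059589 = 0.66257
Pd = 66.3%

66.3%


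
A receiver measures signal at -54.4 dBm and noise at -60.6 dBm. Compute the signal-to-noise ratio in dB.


SNR = -54.4 - (-60.6) = 6.2 dB

6.2 dB


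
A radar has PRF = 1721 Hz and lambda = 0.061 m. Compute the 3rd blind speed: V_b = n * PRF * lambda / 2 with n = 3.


V_blind = 3 * 1721 * 0.061 / 2 = 157.5 m/s

157.5 m/s


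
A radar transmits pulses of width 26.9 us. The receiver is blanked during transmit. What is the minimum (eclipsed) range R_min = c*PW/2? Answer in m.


R_min = 3e8 * 26.9e-6 / 2 = 4035.0 m

4035.0 m


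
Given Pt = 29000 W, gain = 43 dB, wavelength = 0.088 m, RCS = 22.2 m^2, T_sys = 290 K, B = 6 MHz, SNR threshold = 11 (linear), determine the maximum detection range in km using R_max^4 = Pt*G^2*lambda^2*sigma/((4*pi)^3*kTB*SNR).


G_lin = 10^(43/10) = 19952.62315
R^4 = 29000 * 19952.62315^2 * 0.088^2 * 22.2 / ((4*pi)^3 * 1.38e-23 * 290 * 6000000.0 * 11)
R^4 = 3.78674e21 m^4
R_max = (3.78674e21)^(1/4) = 248065.5 m = 248.1 km

248.1 km


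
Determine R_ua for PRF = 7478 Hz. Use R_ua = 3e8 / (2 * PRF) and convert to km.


R_ua = 3e8 / (2 * 7478) = 20058.8 m = 20.1 km

20.1 km


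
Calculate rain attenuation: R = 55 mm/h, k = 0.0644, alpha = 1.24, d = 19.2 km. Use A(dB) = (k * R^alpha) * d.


gamma = 0.0644 * 55^1.24 = 9.266924 dB/km
A = 9.266924 * 19.2 = 177.92 dB

177.92 dB


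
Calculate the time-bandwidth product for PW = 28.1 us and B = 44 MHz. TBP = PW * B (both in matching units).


TBP = 28.1 * 44 = 1236.4

1236.4


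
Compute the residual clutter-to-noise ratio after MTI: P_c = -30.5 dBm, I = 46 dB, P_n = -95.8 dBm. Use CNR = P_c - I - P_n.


CNR = -30.5 - 46 - (-95.8) = 19.3 dB

19.3 dB


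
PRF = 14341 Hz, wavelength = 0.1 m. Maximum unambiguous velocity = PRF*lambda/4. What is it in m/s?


V_ua = 14341 * 0.1 / 4 = 358.5 m/s

358.5 m/s


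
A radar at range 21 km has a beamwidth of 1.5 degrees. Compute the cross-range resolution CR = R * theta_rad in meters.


BW_rad = 0.026179939
CR = 21000 * 0.026179939 = 549.8 m

549.8 m


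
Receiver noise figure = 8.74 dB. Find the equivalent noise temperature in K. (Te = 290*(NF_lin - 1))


NF_lin = 10^(8.74/10) = 7.481695
Te = 290 * (7.481695 - 1) = 1879.7 K

1879.7 K


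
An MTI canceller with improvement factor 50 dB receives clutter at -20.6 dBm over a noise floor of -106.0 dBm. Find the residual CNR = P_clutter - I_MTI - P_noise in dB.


CNR = -20.6 - 50 - (-106.0) = 35.4 dB

35.4 dB


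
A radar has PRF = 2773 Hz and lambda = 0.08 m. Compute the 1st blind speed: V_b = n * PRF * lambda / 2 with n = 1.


V_blind = 1 * 2773 * 0.08 / 2 = 110.9 m/s

110.9 m/s


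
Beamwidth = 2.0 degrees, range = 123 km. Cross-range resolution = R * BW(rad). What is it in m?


BW_rad = 0.034906585
CR = 123000 * 0.034906585 = 4293.5 m

4293.5 m


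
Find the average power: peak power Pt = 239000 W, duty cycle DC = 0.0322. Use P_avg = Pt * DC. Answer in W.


P_avg = 239000 * 0.0322 = 7695.8 W

7695.8 W


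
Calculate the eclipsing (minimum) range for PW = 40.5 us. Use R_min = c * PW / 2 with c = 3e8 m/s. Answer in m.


R_min = 3e8 * 40.5e-6 / 2 = 6075.0 m

6075.0 m


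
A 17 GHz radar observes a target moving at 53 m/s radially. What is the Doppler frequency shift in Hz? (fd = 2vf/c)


fd = 2 * 53 * 17000000000.0 / 3e8 = 6006.7 Hz

6006.7 Hz


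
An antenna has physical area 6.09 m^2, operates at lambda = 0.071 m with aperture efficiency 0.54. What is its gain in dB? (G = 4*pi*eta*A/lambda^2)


G_linear = 4*pi*0.54*6.09/0.071^2 = 8197.93
G_dB = 10*log10(8197.93) = 39.1 dB

39.1 dB


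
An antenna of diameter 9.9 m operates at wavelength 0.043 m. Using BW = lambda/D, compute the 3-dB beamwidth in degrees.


BW_rad = 0.043 / 9.9 = 0.004343
BW_deg = 0.25 degrees

0.25 degrees


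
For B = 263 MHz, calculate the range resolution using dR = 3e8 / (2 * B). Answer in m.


dR = 3e8 / (2 * 263000000.0) = 0.57 m

0.57 m


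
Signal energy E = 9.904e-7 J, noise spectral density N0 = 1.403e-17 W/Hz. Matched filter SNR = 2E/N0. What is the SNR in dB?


SNR_lin = 2 * 9.904e-7 / 1.403e-17 = 1.412e11
SNR_dB = 10*log10(1.412e11) = 111.5 dB

111.5 dB


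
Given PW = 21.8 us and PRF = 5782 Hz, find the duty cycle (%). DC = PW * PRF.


DC = 21.8e-6 * 5782 * 100 = 12.6%

12.6%


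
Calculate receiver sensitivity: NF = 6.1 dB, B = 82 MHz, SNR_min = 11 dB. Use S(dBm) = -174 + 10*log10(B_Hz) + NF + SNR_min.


10*log10(82000000.0) = 79.14
S = -174 + 79.14 + 6.1 + 11 = -77.8 dBm

-77.8 dBm


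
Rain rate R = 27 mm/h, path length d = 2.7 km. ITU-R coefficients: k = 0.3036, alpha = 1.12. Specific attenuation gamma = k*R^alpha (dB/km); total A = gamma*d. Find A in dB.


gamma = 0.3036 * 27^1.12 = 12.173885 dB/km
A = 12.173885 * 2.7 = 32.87 dB

32.87 dB


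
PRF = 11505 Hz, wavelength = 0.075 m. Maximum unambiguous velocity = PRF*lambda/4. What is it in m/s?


V_ua = 11505 * 0.075 / 4 = 215.7 m/s

215.7 m/s


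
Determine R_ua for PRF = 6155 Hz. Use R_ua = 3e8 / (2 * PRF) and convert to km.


R_ua = 3e8 / (2 * 6155) = 24370.4 m = 24.4 km

24.4 km


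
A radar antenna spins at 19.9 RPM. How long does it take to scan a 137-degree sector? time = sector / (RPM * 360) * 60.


t = 137 / (19.9 * 360) * 60 = 1.15 s

1.15 s


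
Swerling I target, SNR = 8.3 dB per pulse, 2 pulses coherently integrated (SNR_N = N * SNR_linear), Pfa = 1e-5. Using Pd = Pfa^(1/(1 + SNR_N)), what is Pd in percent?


SNR_lin = 10^(8.3/10) = 6.76083
SNR_N = 2 * 6.76083 = 13.52166
1/(1 + SNR_N) = 1/14.52166 = 0.0688627
Pd = (1e-5)^0.0688627 = 0.45257
Pd = 45.3%

45.3%


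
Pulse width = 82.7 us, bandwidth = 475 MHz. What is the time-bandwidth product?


TBP = 82.7 * 475 = 39282.5

39282.5


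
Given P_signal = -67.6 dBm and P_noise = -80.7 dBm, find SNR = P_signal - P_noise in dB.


SNR = -67.6 - (-80.7) = 13.1 dB

13.1 dB


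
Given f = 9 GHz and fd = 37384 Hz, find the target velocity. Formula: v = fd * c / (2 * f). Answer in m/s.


v = 37384 * 3e8 / (2 * 9000000000.0) = 623.1 m/s

623.1 m/s


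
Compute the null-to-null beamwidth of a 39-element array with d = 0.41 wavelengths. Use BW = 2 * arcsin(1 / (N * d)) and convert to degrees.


1/(N*d) = 1/(39*0.41) = 0.062539
BW = 2*arcsin(0.062539) = 7.2 degrees

7.2 degrees


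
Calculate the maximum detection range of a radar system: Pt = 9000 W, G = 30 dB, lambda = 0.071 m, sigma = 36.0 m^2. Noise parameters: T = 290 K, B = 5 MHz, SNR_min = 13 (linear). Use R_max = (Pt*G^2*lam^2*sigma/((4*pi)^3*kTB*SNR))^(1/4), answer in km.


G_lin = 10^(30/10) = 1000.0
R^4 = 9000 * 1000.0^2 * 0.071^2 * 36.0 / ((4*pi)^3 * 1.38e-23 * 290 * 5000000.0 * 13)
R^4 = 3.16404e18 m^4
R_max = (3.16404e18)^(1/4) = 42175.5 m = 42.2 km

42.2 km


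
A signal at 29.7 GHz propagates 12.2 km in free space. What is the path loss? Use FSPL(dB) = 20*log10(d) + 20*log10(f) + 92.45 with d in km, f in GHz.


20*log10(12.2) = 21.73
20*log10(29.7) = 29.46
FSPL = 143.6 dB

143.6 dB


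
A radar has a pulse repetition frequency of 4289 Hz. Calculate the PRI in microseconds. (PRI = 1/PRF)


PRI = 1/4289 = 0.0002331546 s = 233.2 us

233.2 us


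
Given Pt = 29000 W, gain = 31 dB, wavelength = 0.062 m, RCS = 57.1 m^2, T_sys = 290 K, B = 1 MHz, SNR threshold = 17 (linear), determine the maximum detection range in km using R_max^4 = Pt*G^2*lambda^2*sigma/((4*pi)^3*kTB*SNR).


G_lin = 10^(31/10) = 1258.925412
R^4 = 29000 * 1258.925412^2 * 0.062^2 * 57.1 / ((4*pi)^3 * 1.38e-23 * 290 * 1000000.0 * 17)
R^4 = 7.47243e19 m^4
R_max = (7.47243e19)^(1/4) = 92974.8 m = 93.0 km

93.0 km


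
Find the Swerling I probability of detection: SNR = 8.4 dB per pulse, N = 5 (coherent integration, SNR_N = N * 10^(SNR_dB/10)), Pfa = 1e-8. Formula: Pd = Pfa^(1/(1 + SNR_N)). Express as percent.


SNR_lin = 10^(8.4/10) = 6.91831
SNR_N = 5 * 6.91831 = 34.59155
1/(1 + SNR_N) = 1/35.59155 = 0.0280966
Pd = (1e-8)^0.0280966 = 0.59597
Pd = 59.6%

59.6%


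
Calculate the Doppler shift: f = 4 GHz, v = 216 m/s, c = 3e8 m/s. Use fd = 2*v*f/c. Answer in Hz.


fd = 2 * 216 * 4000000000.0 / 3e8 = 5760.0 Hz

5760.0 Hz


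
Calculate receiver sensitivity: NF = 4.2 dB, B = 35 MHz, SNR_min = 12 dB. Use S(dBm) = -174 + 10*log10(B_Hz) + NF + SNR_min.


10*log10(35000000.0) = 75.44
S = -174 + 75.44 + 4.2 + 12 = -82.4 dBm

-82.4 dBm


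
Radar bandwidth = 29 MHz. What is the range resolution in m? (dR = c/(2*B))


dR = 3e8 / (2 * 29000000.0) = 5.17 m

5.17 m


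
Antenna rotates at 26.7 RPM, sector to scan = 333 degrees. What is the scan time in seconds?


t = 333 / (26.7 * 360) * 60 = 2.08 s

2.08 s


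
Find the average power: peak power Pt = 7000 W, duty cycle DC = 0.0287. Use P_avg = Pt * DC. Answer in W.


P_avg = 7000 * 0.0287 = 200.9 W

200.9 W


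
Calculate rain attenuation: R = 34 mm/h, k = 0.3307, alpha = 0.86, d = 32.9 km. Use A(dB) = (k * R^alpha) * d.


gamma = 0.3307 * 34^0.86 = 6.862875 dB/km
A = 6.862875 * 32.9 = 225.79 dB

225.79 dB


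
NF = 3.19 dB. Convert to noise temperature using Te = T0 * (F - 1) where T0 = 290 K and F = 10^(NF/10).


NF_lin = 10^(3.19/10) = 2.084491
Te = 290 * (2.084491 - 1) = 314.5 K

314.5 K


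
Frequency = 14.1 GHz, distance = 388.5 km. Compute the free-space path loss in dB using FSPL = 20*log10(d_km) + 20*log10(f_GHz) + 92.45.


20*log10(388.5) = 51.79
20*log10(14.1) = 22.98
FSPL = 167.2 dB

167.2 dB


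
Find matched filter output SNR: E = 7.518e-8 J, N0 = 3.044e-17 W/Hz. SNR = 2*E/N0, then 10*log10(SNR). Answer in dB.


SNR_lin = 2 * 7.518e-8 / 3.044e-17 = 4.94e9
SNR_dB = 10*log10(4.94e9) = 96.9 dB

96.9 dB


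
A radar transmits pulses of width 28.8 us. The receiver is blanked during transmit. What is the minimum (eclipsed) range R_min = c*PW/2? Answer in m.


R_min = 3e8 * 28.8e-6 / 2 = 4320.0 m

4320.0 m


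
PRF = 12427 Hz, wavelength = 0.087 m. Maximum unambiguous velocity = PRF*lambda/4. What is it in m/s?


V_ua = 12427 * 0.087 / 4 = 270.3 m/s

270.3 m/s


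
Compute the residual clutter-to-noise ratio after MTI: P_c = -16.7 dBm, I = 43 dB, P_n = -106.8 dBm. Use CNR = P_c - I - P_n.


CNR = -16.7 - 43 - (-106.8) = 47.1 dB

47.1 dB


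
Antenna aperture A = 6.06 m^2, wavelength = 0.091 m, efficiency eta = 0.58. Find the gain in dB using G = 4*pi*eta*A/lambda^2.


G_linear = 4*pi*0.58*6.06/0.091^2 = 5333.69
G_dB = 10*log10(5333.69) = 37.3 dB

37.3 dB


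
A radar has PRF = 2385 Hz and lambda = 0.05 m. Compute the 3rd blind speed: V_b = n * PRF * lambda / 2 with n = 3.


V_blind = 3 * 2385 * 0.05 / 2 = 178.9 m/s

178.9 m/s


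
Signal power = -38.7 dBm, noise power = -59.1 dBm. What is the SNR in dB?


SNR = -38.7 - (-59.1) = 20.4 dB

20.4 dB


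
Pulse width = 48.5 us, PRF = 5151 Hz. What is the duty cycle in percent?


DC = 48.5e-6 * 5151 * 100 = 24.98%

24.98%


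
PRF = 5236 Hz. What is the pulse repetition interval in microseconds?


PRI = 1/5236 = 0.0001909855 s = 191.0 us

191.0 us


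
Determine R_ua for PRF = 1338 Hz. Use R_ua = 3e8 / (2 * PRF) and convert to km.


R_ua = 3e8 / (2 * 1338) = 112107.6 m = 112.1 km

112.1 km
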